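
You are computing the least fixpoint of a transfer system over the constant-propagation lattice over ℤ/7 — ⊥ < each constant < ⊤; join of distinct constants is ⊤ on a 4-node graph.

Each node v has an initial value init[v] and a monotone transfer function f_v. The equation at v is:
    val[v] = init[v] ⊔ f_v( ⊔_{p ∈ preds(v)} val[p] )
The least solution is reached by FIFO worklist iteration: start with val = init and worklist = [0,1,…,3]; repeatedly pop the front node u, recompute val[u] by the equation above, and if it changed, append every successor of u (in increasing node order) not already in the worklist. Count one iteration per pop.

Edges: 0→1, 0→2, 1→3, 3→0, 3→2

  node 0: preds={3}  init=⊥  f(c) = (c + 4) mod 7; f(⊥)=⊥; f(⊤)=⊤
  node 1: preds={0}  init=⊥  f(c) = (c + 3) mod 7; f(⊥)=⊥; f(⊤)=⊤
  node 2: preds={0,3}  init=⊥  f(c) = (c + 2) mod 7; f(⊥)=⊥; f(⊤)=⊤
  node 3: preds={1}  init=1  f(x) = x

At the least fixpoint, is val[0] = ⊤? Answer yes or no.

Trace (4 dequeues):
  [1] u=0 | in 1 | out 5 | prev ⊥ | push {}
  [2] u=1 | in 5 | out 1 | prev ⊥ | push {}
  [3] u=2 | in ⊤ | out ⊤ | prev ⊥ | push {}
  [4] u=3 | in 1 | out 1 | ==

Converged values:
  [0] 5
  [1] 1
  [2] ⊤
  [3] 1

no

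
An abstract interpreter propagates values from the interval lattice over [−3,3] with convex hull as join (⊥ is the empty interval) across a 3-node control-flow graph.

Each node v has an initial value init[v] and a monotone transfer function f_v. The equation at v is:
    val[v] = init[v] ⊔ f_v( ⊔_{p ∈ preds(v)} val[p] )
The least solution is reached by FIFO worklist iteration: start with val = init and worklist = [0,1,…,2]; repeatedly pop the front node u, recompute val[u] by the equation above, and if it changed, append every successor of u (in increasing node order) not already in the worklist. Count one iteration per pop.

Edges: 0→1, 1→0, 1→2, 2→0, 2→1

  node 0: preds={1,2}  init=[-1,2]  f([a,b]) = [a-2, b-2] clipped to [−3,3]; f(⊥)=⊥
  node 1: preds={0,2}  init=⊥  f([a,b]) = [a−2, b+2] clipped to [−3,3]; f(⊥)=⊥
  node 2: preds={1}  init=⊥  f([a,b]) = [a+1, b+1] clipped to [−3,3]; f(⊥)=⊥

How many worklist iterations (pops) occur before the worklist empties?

Iteration log — 5 steps:
  step 1. node 0  ⊔preds=⊥  new=[-1,2]  stable
  step 2. node 1  ⊔preds=[-1,2]  new=[-3,3]  old=⊥  +wl: 0
  step 3. node 2  ⊔preds=[-3,3]  new=[-2,3]  old=⊥  +wl: 1
  step 4. node 0  ⊔preds=[-3,3]  new=[-3,2]  old=[-1,2]  +wl: 
  step 5. node 1  ⊔preds=[-3,3]  new=[-3,3]  stable

Least fixpoint reached:
  node 0: [-3,2]
  node 1: [-3,3]
  node 2: [-2,3]

5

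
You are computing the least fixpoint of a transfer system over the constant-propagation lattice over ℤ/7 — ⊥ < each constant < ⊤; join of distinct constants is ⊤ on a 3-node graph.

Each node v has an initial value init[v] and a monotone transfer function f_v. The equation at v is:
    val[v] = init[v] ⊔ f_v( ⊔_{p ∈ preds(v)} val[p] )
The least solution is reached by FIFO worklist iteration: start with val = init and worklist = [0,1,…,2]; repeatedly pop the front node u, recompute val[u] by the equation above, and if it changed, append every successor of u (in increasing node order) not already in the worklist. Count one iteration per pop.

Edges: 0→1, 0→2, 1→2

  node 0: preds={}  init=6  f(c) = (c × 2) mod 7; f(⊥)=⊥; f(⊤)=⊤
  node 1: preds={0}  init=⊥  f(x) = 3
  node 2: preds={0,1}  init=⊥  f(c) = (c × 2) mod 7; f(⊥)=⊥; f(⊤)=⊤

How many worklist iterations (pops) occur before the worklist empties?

Worklist (3 pops):
  #1 pop 0: in=⊥ → 6 (no change)
  #2 pop 1: in=6 → 3 (was ⊥); enqueue []
  #3 pop 2: in=⊤ → ⊤ (was ⊥); enqueue []

Fixpoint:
  val[0] = 6
  val[1] = 3
  val[2] = ⊤

3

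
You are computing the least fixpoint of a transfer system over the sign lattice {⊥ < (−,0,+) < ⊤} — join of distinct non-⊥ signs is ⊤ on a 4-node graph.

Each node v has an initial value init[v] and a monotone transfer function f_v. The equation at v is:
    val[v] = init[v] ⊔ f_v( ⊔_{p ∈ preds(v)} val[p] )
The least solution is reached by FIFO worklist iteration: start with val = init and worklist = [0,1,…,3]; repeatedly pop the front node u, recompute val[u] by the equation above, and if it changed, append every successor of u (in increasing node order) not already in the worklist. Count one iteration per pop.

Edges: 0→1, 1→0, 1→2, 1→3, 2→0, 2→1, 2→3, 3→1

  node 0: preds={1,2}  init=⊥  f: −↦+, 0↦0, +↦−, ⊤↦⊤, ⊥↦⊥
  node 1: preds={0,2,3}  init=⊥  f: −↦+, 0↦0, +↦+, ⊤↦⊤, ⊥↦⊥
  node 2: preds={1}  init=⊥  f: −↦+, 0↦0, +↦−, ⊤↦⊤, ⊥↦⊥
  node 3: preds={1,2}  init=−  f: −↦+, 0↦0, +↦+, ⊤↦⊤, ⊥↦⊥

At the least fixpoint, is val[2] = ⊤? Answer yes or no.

Trace (11 dequeues):
  [1] u=0 | in ⊥ | out ⊥ | ==
  [2] u=1 | in − | out + | prev ⊥ | push {0}
  [3] u=2 | in + | out − | prev ⊥ | push {1}
  [4] u=3 | in ⊤ | out ⊤ | prev − | push {}
  [5] u=0 | in ⊤ | out ⊤ | prev ⊥ | push {}
  [6] u=1 | in ⊤ | out ⊤ | prev + | push {0,2,3}
  [7] u=0 | in ⊤ | out ⊤ | ==
  [8] u=2 | in ⊤ | out ⊤ | prev − | push {0,1}
  [9] u=3 | in ⊤ | out ⊤ | ==
  [10] u=0 | in ⊤ | out ⊤ | ==
  [11] u=1 | in ⊤ | out ⊤ | ==

Converged values:
  [0] ⊤
  [1] ⊤
  [2] ⊤
  [3] ⊤

yes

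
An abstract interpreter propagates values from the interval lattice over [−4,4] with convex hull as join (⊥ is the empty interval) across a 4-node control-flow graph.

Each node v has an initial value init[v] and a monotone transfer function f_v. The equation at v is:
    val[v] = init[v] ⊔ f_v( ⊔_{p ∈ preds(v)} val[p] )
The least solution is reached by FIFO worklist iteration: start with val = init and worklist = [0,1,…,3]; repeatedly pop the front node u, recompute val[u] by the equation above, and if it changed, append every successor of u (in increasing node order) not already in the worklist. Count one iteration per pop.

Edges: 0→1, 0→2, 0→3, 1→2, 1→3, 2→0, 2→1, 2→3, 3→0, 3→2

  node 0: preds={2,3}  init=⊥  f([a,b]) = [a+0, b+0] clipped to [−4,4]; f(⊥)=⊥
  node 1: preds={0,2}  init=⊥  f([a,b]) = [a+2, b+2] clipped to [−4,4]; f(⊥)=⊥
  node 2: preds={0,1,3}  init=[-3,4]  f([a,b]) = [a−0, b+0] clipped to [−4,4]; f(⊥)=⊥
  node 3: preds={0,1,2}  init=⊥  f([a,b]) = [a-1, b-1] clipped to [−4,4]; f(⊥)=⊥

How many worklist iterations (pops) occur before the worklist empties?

Iteration log — 10 steps:
  step 1. node 0  ⊔preds=[-3,4]  new=[-3,4]  old=⊥  +wl: 
  step 2. node 1  ⊔preds=[-3,4]  new=[-1,4]  old=⊥  +wl: 
  step 3. node 2  ⊔preds=[-3,4]  new=[-3,4]  stable
  step 4. node 3  ⊔preds=[-3,4]  new=[-4,3]  old=⊥  +wl: 0,2
  step 5. node 0  ⊔preds=[-4,4]  new=[-4,4]  old=[-3,4]  +wl: 1,3
  step 6. node 2  ⊔preds=[-4,4]  new=[-4,4]  old=[-3,4]  +wl: 0
  step 7. node 1  ⊔preds=[-4,4]  new=[-2,4]  old=[-1,4]  +wl: 2
  step 8. node 3  ⊔preds=[-4,4]  new=[-4,3]  stable
  step 9. node 0  ⊔preds=[-4,4]  new=[-4,4]  stable
  step 10. node 2  ⊔preds=[-4,4]  new=[-4,4]  stable

Least fixpoint reached:
  node 0: [-4,4]
  node 1: [-2,4]
  node 2: [-4,4]
  node 3: [-4,3]

10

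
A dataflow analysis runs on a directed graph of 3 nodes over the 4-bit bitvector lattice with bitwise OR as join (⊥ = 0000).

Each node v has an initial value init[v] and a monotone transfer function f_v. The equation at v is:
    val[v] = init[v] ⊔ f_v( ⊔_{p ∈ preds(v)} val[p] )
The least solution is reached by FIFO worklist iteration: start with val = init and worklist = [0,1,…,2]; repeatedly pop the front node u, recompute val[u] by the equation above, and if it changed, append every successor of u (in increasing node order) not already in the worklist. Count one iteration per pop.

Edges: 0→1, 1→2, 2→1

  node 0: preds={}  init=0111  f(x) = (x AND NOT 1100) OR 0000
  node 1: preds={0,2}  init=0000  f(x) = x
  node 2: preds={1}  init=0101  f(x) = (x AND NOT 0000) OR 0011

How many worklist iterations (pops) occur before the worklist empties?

4

Iteration log — 4 steps:
  step 1. node 0  ⊔preds=0000  new=0111  stable
  step 2. node 1  ⊔preds=0111  new=0111  old=0000  +wl: 
  step 3. node 2  ⊔preds=0111  new=0111  old=0101  +wl: 1
  step 4. node 1  ⊔preds=0111  new=0111  stable

Least fixpoint reached:
  node 0: 0111
  node 1: 0111
  node 2: 0111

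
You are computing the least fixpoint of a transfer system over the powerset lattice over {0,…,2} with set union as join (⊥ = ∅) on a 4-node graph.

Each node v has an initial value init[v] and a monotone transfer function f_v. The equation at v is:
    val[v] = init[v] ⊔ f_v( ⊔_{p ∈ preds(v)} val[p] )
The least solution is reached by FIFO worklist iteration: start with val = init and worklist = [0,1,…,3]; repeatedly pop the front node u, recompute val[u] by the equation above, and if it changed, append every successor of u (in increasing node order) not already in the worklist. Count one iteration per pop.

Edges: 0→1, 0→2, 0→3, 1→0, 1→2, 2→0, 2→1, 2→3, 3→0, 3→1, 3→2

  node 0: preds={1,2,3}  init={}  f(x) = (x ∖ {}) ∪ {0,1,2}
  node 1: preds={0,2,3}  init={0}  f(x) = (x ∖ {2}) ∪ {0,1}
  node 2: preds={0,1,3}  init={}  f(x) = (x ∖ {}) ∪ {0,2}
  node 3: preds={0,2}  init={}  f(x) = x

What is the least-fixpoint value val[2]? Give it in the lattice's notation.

Worklist (7 pops):
  #1 pop 0: in={0} → {0,1,2} (was {}); enqueue []
  #2 pop 1: in={0,1,2} → {0,1} (was {0}); enqueue [0]
  #3 pop 2: in={0,1,2} → {0,1,2} (was {}); enqueue [1]
  #4 pop 3: in={0,1,2} → {0,1,2} (was {}); enqueue [2]
  #5 pop 0: in={0,1,2} → {0,1,2} (no change)
  #6 pop 1: in={0,1,2} → {0,1} (no change)
  #7 pop 2: in={0,1,2} → {0,1,2} (no change)

Fixpoint:
  val[0] = {0,1,2}
  val[1] = {0,1}
  val[2] = {0,1,2}
  val[3] = {0,1,2}

{0,1,2}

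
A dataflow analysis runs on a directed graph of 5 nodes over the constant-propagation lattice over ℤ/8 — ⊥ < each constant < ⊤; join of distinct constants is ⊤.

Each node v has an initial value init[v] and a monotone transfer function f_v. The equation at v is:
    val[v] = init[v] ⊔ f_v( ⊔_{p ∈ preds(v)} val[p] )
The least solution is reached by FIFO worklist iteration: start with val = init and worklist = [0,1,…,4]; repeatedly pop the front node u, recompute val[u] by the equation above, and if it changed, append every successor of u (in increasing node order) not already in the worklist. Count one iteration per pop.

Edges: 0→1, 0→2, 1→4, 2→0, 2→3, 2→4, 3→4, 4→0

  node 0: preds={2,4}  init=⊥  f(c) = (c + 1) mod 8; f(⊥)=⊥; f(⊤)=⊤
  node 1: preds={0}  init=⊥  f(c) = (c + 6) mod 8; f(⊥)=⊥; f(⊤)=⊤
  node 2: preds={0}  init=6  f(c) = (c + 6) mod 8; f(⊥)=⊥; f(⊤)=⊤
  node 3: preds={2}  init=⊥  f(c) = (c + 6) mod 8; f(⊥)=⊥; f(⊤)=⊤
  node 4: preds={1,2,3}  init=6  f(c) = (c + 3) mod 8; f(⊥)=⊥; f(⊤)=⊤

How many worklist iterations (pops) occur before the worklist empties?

Trace (9 dequeues):
  [1] u=0 | in 6 | out 7 | prev ⊥ | push {}
  [2] u=1 | in 7 | out 5 | prev ⊥ | push {}
  [3] u=2 | in 7 | out ⊤ | prev 6 | push {0}
  [4] u=3 | in ⊤ | out ⊤ | prev ⊥ | push {}
  [5] u=4 | in ⊤ | out ⊤ | prev 6 | push {}
  [6] u=0 | in ⊤ | out ⊤ | prev 7 | push {1,2}
  [7] u=1 | in ⊤ | out ⊤ | prev 5 | push {4}
  [8] u=2 | in ⊤ | out ⊤ | ==
  [9] u=4 | in ⊤ | out ⊤ | ==

Converged values:
  [0] ⊤
  [1] ⊤
  [2] ⊤
  [3] ⊤
  [4] ⊤

9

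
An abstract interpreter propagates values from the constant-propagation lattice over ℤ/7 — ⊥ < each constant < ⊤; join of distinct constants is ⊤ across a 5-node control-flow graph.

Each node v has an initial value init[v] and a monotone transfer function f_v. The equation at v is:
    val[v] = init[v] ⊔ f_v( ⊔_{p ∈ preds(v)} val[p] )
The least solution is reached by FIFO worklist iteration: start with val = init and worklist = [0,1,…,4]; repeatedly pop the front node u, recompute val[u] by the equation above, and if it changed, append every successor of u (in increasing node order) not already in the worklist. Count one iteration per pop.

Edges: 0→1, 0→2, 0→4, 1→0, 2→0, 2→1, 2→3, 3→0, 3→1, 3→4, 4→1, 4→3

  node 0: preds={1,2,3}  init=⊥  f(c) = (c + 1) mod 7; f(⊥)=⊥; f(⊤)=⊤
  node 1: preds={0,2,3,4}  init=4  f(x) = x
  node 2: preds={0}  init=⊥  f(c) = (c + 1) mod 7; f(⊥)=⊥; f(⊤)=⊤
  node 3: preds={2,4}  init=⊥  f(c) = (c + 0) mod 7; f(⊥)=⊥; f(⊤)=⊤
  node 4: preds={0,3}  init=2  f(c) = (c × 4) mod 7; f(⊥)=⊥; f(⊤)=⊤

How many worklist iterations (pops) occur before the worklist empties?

Trace (13 dequeues):
  [1] u=0 | in 4 | out 5 | prev ⊥ | push {}
  [2] u=1 | in ⊤ | out ⊤ | prev 4 | push {0}
  [3] u=2 | in 5 | out 6 | prev ⊥ | push {1}
  [4] u=3 | in ⊤ | out ⊤ | prev ⊥ | push {}
  [5] u=4 | in ⊤ | out ⊤ | prev 2 | push {3}
  [6] u=0 | in ⊤ | out ⊤ | prev 5 | push {2,4}
  [7] u=1 | in ⊤ | out ⊤ | ==
  [8] u=3 | in ⊤ | out ⊤ | ==
  [9] u=2 | in ⊤ | out ⊤ | prev 6 | push {0,1,3}
  [10] u=4 | in ⊤ | out ⊤ | ==
  [11] u=0 | in ⊤ | out ⊤ | ==
  [12] u=1 | in ⊤ | out ⊤ | ==
  [13] u=3 | in ⊤ | out ⊤ | ==

Converged values:
  [0] ⊤
  [1] ⊤
  [2] ⊤
  [3] ⊤
  [4] ⊤

13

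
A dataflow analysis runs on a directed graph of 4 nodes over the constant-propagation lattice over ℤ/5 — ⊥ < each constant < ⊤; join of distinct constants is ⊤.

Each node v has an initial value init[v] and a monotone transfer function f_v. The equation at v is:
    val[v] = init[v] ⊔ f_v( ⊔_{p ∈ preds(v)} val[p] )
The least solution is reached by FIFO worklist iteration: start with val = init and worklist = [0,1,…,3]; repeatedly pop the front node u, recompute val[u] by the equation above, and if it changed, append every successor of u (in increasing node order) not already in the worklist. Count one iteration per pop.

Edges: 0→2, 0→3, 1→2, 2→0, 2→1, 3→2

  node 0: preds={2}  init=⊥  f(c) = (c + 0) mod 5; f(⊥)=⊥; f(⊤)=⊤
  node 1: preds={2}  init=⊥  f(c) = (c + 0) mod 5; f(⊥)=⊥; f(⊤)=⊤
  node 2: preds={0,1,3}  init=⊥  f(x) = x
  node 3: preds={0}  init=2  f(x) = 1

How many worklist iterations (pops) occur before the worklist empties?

12

Worklist (12 pops):
  #1 pop 0: in=⊥ → ⊥ (no change)
  #2 pop 1: in=⊥ → ⊥ (no change)
  #3 pop 2: in=2 → 2 (was ⊥); enqueue [0,1]
  #4 pop 3: in=⊥ → ⊤ (was 2); enqueue [2]
  #5 pop 0: in=2 → 2 (was ⊥); enqueue [3]
  #6 pop 1: in=2 → 2 (was ⊥); enqueue []
  #7 pop 2: in=⊤ → ⊤ (was 2); enqueue [0,1]
  #8 pop 3: in=2 → ⊤ (no change)
  #9 pop 0: in=⊤ → ⊤ (was 2); enqueue [2,3]
  #10 pop 1: in=⊤ → ⊤ (was 2); enqueue []
  #11 pop 2: in=⊤ → ⊤ (no change)
  #12 pop 3: in=⊤ → ⊤ (no change)

Fixpoint:
  val[0] = ⊤
  val[1] = ⊤
  val[2] = ⊤
  val[3] = ⊤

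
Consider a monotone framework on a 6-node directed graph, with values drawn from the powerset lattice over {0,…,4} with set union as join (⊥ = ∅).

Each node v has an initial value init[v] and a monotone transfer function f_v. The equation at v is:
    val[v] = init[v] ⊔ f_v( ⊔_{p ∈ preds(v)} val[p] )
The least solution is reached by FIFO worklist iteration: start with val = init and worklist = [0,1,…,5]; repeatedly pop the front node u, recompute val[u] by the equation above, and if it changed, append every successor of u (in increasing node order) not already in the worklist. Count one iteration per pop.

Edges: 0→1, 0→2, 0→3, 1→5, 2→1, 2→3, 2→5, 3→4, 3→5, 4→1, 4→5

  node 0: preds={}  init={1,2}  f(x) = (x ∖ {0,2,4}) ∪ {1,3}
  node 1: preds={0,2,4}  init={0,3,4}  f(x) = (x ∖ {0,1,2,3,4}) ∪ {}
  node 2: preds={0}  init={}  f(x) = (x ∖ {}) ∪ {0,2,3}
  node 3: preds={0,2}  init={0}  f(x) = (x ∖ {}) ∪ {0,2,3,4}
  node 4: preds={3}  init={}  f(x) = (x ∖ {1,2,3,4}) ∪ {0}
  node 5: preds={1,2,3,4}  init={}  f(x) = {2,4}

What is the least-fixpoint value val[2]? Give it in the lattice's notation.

{0,1,2,3}

Trace (7 dequeues):
  [1] u=0 | in {} | out {1,2,3} | prev {1,2} | push {}
  [2] u=1 | in {1,2,3} | out {0,3,4} | ==
  [3] u=2 | in {1,2,3} | out {0,1,2,3} | prev {} | push {1}
  [4] u=3 | in {0,1,2,3} | out {0,1,2,3,4} | prev {0} | push {}
  [5] u=4 | in {0,1,2,3,4} | out {0} | prev {} | push {}
  [6] u=5 | in {0,1,2,3,4} | out {2,4} | prev {} | push {}
  [7] u=1 | in {0,1,2,3} | out {0,3,4} | ==

Converged values:
  [0] {1,2,3}
  [1] {0,3,4}
  [2] {0,1,2,3}
  [3] {0,1,2,3,4}
  [4] {0}
  [5] {2,4}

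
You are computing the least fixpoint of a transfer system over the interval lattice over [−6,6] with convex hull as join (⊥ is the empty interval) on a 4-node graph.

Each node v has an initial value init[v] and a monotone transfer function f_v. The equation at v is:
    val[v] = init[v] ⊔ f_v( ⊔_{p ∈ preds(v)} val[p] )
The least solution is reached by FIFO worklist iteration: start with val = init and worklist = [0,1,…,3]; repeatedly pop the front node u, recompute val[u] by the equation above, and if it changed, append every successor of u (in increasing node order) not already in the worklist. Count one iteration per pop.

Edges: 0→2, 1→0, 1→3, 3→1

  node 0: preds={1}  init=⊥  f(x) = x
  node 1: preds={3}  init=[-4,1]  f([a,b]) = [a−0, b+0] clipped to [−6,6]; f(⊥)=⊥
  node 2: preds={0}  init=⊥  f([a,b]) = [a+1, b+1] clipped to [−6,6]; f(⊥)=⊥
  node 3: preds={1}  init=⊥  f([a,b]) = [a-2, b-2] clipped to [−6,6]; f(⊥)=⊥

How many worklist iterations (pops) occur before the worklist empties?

Iteration log — 8 steps:
  step 1. node 0  ⊔preds=[-4,1]  new=[-4,1]  old=⊥  +wl: 
  step 2. node 1  ⊔preds=⊥  new=[-4,1]  stable
  step 3. node 2  ⊔preds=[-4,1]  new=[-3,2]  old=⊥  +wl: 
  step 4. node 3  ⊔preds=[-4,1]  new=[-6,-1]  old=⊥  +wl: 1
  step 5. node 1  ⊔preds=[-6,-1]  new=[-6,1]  old=[-4,1]  +wl: 0,3
  step 6. node 0  ⊔preds=[-6,1]  new=[-6,1]  old=[-4,1]  +wl: 2
  step 7. node 3  ⊔preds=[-6,1]  new=[-6,-1]  stable
  step 8. node 2  ⊔preds=[-6,1]  new=[-5,2]  old=[-3,2]  +wl: 

Least fixpoint reached:
  node 0: [-6,1]
  node 1: [-6,1]
  node 2: [-5,2]
  node 3: [-6,-1]

8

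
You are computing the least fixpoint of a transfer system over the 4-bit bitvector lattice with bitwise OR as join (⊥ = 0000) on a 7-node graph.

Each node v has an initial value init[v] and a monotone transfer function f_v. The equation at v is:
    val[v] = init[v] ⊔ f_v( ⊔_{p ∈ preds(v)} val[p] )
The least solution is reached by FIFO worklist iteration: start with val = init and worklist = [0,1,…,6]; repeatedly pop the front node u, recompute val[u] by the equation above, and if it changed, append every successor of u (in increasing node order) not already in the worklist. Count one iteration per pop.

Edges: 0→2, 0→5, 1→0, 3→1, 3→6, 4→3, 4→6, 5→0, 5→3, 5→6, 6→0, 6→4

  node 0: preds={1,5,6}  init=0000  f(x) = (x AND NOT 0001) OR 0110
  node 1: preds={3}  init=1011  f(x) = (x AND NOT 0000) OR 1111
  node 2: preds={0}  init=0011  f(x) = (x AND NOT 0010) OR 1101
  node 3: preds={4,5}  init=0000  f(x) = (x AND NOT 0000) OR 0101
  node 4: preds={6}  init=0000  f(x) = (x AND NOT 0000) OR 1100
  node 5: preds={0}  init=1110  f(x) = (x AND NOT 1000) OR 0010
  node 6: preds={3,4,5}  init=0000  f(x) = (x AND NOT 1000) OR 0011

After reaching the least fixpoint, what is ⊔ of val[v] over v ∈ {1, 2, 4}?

1111

Iteration log — 13 steps:
  step 1. node 0  ⊔preds=1111  new=1110  old=0000  +wl: 
  step 2. node 1  ⊔preds=0000  new=1111  old=1011  +wl: 0
  step 3. node 2  ⊔preds=1110  new=1111  old=0011  +wl: 
  step 4. node 3  ⊔preds=1110  new=1111  old=0000  +wl: 1
  step 5. node 4  ⊔preds=0000  new=1100  old=0000  +wl: 3
  step 6. node 5  ⊔preds=1110  new=1110  stable
  step 7. node 6  ⊔preds=1111  new=0111  old=0000  +wl: 4
  step 8. node 0  ⊔preds=1111  new=1110  stable
  step 9. node 1  ⊔preds=1111  new=1111  stable
  step 10. node 3  ⊔preds=1110  new=1111  stable
  step 11. node 4  ⊔preds=0111  new=1111  old=1100  +wl: 3,6
  step 12. node 3  ⊔preds=1111  new=1111  stable
  step 13. node 6  ⊔preds=1111  new=0111  stable

Least fixpoint reached:
  node 0: 1110
  node 1: 1111
  node 2: 1111
  node 3: 1111
  node 4: 1111
  node 5: 1110
  node 6: 0111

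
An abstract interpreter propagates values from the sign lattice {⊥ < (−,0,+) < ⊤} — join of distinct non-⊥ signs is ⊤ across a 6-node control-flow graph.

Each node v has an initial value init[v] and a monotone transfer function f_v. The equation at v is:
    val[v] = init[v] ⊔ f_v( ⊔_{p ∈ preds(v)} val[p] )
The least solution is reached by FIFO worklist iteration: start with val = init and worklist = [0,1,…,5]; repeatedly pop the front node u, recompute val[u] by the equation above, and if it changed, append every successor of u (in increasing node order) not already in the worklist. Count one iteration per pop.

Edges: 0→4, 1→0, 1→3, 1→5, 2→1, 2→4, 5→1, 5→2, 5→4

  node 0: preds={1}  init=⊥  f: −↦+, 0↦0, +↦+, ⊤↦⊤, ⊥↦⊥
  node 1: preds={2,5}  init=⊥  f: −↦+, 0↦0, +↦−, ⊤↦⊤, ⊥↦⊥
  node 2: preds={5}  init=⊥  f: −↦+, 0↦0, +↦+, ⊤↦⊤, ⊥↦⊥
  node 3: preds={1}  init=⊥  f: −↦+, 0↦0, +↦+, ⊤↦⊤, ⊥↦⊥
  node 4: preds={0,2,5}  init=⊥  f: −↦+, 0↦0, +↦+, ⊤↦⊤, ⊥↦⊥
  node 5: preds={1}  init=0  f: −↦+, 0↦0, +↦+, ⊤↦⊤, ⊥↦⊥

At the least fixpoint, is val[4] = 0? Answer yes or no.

Iteration log — 9 steps:
  step 1. node 0  ⊔preds=⊥  new=⊥  stable
  step 2. node 1  ⊔preds=0  new=0  old=⊥  +wl: 0
  step 3. node 2  ⊔preds=0  new=0  old=⊥  +wl: 1
  step 4. node 3  ⊔preds=0  new=0  old=⊥  +wl: 
  step 5. node 4  ⊔preds=0  new=0  old=⊥  +wl: 
  step 6. node 5  ⊔preds=0  new=0  stable
  step 7. node 0  ⊔preds=0  new=0  old=⊥  +wl: 4
  step 8. node 1  ⊔preds=0  new=0  stable
  step 9. node 4  ⊔preds=0  new=0  stable

Least fixpoint reached:
  node 0: 0
  node 1: 0
  node 2: 0
  node 3: 0
  node 4: 0
  node 5: 0

yes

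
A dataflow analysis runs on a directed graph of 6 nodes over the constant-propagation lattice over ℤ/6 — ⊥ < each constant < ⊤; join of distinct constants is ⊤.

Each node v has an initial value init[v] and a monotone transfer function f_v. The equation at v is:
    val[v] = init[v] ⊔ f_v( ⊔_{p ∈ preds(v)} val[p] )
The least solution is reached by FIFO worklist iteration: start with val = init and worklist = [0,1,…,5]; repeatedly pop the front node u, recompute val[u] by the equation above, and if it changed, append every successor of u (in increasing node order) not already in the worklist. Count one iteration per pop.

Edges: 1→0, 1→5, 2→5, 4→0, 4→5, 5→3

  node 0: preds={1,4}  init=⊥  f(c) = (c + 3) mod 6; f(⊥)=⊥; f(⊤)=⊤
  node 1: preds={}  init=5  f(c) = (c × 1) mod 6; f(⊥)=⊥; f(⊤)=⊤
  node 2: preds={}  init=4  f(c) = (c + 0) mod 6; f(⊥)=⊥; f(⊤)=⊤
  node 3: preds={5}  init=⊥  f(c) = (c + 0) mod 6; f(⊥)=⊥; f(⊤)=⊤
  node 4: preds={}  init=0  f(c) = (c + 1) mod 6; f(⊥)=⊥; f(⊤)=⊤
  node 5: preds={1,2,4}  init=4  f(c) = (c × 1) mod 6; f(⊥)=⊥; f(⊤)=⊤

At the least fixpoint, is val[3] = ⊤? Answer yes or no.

yes

Trace (7 dequeues):
  [1] u=0 | in ⊤ | out ⊤ | prev ⊥ | push {}
  [2] u=1 | in ⊥ | out 5 | ==
  [3] u=2 | in ⊥ | out 4 | ==
  [4] u=3 | in 4 | out 4 | prev ⊥ | push {}
  [5] u=4 | in ⊥ | out 0 | ==
  [6] u=5 | in ⊤ | out ⊤ | prev 4 | push {3}
  [7] u=3 | in ⊤ | out ⊤ | prev 4 | push {}

Converged values:
  [0] ⊤
  [1] 5
  [2] 4
  [3] ⊤
  [4] 0
  [5] ⊤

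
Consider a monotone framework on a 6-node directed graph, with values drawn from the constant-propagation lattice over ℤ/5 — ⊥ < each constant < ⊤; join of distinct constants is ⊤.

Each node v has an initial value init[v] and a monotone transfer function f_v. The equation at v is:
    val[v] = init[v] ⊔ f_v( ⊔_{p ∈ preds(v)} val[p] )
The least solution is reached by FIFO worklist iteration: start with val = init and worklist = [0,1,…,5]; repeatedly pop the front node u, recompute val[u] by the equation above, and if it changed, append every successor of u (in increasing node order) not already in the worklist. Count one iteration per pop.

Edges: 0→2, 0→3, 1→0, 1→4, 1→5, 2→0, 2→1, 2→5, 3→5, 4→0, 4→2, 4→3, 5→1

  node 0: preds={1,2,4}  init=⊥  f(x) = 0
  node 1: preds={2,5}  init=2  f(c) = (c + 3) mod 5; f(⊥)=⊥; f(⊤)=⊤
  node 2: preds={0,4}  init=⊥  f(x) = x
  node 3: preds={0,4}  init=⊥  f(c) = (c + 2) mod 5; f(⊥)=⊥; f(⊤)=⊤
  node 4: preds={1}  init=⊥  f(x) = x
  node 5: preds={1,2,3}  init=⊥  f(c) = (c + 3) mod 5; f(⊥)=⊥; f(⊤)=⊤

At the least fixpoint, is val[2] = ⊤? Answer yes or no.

yes

Iteration log — 17 steps:
  step 1. node 0  ⊔preds=2  new=0  old=⊥  +wl: 
  step 2. node 1  ⊔preds=⊥  new=2  stable
  step 3. node 2  ⊔preds=0  new=0  old=⊥  +wl: 0,1
  step 4. node 3  ⊔preds=0  new=2  old=⊥  +wl: 
  step 5. node 4  ⊔preds=2  new=2  old=⊥  +wl: 2,3
  step 6. node 5  ⊔preds=⊤  new=⊤  old=⊥  +wl: 
  step 7. node 0  ⊔preds=⊤  new=0  stable
  step 8. node 1  ⊔preds=⊤  new=⊤  old=2  +wl: 0,4,5
  step 9. node 2  ⊔preds=⊤  new=⊤  old=0  +wl: 1
  step 10. node 3  ⊔preds=⊤  new=⊤  old=2  +wl: 
  step 11. node 0  ⊔preds=⊤  new=0  stable
  step 12. node 4  ⊔preds=⊤  new=⊤  old=2  +wl: 0,2,3
  step 13. node 5  ⊔preds=⊤  new=⊤  stable
  step 14. node 1  ⊔preds=⊤  new=⊤  stable
  step 15. node 0  ⊔preds=⊤  new=0  stable
  step 16. node 2  ⊔preds=⊤  new=⊤  stable
  step 17. node 3  ⊔preds=⊤  new=⊤  stable

Least fixpoint reached:
  node 0: 0
  node 1: ⊤
  node 2: ⊤
  node 3: ⊤
  node 4: ⊤
  node 5: ⊤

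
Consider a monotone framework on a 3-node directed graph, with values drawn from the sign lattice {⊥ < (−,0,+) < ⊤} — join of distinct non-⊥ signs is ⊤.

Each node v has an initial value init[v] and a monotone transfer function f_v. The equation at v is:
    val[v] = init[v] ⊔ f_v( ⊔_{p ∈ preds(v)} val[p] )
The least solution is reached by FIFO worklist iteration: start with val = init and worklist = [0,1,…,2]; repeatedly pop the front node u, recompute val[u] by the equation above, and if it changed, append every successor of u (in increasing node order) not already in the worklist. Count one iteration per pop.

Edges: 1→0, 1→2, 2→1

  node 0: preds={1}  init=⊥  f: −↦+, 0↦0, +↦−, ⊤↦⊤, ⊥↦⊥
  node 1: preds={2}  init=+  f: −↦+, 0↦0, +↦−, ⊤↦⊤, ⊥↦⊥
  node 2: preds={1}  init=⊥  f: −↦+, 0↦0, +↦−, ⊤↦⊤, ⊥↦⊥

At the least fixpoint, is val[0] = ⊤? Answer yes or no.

no

Iteration log — 4 steps:
  step 1. node 0  ⊔preds=+  new=−  old=⊥  +wl: 
  step 2. node 1  ⊔preds=⊥  new=+  stable
  step 3. node 2  ⊔preds=+  new=−  old=⊥  +wl: 1
  step 4. node 1  ⊔preds=−  new=+  stable

Least fixpoint reached:
  node 0: −
  node 1: +
  node 2: −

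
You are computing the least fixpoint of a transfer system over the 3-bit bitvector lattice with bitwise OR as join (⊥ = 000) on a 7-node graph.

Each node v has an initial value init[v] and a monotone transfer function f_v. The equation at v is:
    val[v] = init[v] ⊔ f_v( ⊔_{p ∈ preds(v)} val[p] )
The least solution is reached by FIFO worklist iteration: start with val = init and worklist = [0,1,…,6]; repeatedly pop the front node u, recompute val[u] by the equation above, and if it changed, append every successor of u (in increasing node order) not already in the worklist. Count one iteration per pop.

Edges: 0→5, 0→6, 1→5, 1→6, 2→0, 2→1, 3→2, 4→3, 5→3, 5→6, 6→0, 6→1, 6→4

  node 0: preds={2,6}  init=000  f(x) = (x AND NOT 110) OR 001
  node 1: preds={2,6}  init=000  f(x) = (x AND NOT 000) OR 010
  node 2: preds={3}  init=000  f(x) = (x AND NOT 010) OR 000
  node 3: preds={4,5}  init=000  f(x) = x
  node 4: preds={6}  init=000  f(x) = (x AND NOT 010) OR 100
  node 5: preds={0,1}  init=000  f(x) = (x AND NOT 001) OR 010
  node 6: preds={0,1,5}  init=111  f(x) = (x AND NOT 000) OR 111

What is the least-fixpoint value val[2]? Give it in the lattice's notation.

Iteration log — 11 steps:
  step 1. node 0  ⊔preds=111  new=001  old=000  +wl: 
  step 2. node 1  ⊔preds=111  new=111  old=000  +wl: 
  step 3. node 2  ⊔preds=000  new=000  stable
  step 4. node 3  ⊔preds=000  new=000  stable
  step 5. node 4  ⊔preds=111  new=101  old=000  +wl: 3
  step 6. node 5  ⊔preds=111  new=110  old=000  +wl: 
  step 7. node 6  ⊔preds=111  new=111  stable
  step 8. node 3  ⊔preds=111  new=111  old=000  +wl: 2
  step 9. node 2  ⊔preds=111  new=101  old=000  +wl: 0,1
  step 10. node 0  ⊔preds=111  new=001  stable
  step 11. node 1  ⊔preds=111  new=111  stable

Least fixpoint reached:
  node 0: 001
  node 1: 111
  node 2: 101
  node 3: 111
  node 4: 101
  node 5: 110
  node 6: 111

101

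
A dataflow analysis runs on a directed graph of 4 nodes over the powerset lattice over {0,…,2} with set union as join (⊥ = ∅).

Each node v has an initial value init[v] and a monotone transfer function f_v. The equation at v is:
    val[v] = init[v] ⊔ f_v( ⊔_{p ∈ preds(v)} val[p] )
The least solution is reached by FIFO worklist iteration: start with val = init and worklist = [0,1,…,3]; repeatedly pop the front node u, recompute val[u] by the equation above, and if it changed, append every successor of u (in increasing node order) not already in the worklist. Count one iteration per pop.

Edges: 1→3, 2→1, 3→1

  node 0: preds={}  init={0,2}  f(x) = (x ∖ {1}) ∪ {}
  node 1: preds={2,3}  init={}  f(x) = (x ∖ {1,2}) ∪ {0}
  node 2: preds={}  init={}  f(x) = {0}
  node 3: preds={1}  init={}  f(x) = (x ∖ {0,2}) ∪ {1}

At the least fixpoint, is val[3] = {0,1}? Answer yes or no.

Iteration log — 5 steps:
  step 1. node 0  ⊔preds={}  new={0,2}  stable
  step 2. node 1  ⊔preds={}  new={0}  old={}  +wl: 
  step 3. node 2  ⊔preds={}  new={0}  old={}  +wl: 1
  step 4. node 3  ⊔preds={0}  new={1}  old={}  +wl: 
  step 5. node 1  ⊔preds={0,1}  new={0}  stable

Least fixpoint reached:
  node 0: {0,2}
  node 1: {0}
  node 2: {0}
  node 3: {1}

no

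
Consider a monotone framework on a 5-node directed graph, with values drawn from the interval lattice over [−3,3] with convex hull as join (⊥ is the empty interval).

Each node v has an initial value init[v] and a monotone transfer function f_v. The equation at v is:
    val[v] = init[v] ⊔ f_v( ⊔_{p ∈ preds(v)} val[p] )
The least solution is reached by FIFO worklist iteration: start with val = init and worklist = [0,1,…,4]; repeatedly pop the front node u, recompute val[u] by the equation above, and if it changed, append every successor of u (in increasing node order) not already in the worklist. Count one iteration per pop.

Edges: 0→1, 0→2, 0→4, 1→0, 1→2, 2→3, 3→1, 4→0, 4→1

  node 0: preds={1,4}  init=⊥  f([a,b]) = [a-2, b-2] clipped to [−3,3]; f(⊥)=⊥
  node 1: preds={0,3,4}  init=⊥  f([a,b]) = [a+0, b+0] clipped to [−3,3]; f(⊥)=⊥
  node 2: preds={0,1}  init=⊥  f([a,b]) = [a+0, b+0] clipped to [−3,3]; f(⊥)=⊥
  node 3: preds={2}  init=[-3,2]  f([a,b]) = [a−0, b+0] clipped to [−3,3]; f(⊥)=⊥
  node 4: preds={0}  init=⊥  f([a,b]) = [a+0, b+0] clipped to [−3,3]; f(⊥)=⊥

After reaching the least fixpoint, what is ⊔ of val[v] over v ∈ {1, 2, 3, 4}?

[-3,2]

Worklist (11 pops):
  #1 pop 0: in=⊥ → ⊥ (no change)
  #2 pop 1: in=[-3,2] → [-3,2] (was ⊥); enqueue [0]
  #3 pop 2: in=[-3,2] → [-3,2] (was ⊥); enqueue []
  #4 pop 3: in=[-3,2] → [-3,2] (no change)
  #5 pop 4: in=⊥ → ⊥ (no change)
  #6 pop 0: in=[-3,2] → [-3,0] (was ⊥); enqueue [1,2,4]
  #7 pop 1: in=[-3,2] → [-3,2] (no change)
  #8 pop 2: in=[-3,2] → [-3,2] (no change)
  #9 pop 4: in=[-3,0] → [-3,0] (was ⊥); enqueue [0,1]
  #10 pop 0: in=[-3,2] → [-3,0] (no change)
  #11 pop 1: in=[-3,2] → [-3,2] (no change)

Fixpoint:
  val[0] = [-3,0]
  val[1] = [-3,2]
  val[2] = [-3,2]
  val[3] = [-3,2]
  val[4] = [-3,0]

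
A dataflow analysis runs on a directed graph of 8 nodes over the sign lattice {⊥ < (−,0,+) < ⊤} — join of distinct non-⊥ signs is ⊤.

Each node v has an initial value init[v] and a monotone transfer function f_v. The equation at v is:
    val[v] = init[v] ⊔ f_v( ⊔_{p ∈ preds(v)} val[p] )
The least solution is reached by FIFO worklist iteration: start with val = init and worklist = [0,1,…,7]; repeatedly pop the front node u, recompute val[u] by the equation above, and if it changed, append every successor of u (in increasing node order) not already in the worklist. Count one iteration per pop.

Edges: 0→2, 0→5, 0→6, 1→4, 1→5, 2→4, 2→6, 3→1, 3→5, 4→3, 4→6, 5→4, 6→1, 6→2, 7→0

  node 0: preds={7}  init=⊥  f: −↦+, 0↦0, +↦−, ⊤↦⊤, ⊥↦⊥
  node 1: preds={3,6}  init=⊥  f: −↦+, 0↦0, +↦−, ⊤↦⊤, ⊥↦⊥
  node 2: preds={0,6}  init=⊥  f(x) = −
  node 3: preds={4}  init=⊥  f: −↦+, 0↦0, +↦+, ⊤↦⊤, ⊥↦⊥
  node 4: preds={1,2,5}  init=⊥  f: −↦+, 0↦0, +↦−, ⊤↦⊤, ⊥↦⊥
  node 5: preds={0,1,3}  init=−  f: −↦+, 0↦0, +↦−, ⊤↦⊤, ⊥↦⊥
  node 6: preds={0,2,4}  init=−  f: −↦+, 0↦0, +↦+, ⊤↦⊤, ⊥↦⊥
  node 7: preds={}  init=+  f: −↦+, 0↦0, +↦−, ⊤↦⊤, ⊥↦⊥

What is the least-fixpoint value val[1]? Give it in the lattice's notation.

⊤

Worklist (14 pops):
  #1 pop 0: in=+ → − (was ⊥); enqueue []
  #2 pop 1: in=− → + (was ⊥); enqueue []
  #3 pop 2: in=− → − (was ⊥); enqueue []
  #4 pop 3: in=⊥ → ⊥ (no change)
  #5 pop 4: in=⊤ → ⊤ (was ⊥); enqueue [3]
  #6 pop 5: in=⊤ → ⊤ (was −); enqueue [4]
  #7 pop 6: in=⊤ → ⊤ (was −); enqueue [1,2]
  #8 pop 7: in=⊥ → + (no change)
  #9 pop 3: in=⊤ → ⊤ (was ⊥); enqueue [5]
  #10 pop 4: in=⊤ → ⊤ (no change)
  #11 pop 1: in=⊤ → ⊤ (was +); enqueue [4]
  #12 pop 2: in=⊤ → − (no change)
  #13 pop 5: in=⊤ → ⊤ (no change)
  #14 pop 4: in=⊤ → ⊤ (no change)

Fixpoint:
  val[0] = −
  val[1] = ⊤
  val[2] = −
  val[3] = ⊤
  val[4] = ⊤
  val[5] = ⊤
  val[6] = ⊤
  val[7] = +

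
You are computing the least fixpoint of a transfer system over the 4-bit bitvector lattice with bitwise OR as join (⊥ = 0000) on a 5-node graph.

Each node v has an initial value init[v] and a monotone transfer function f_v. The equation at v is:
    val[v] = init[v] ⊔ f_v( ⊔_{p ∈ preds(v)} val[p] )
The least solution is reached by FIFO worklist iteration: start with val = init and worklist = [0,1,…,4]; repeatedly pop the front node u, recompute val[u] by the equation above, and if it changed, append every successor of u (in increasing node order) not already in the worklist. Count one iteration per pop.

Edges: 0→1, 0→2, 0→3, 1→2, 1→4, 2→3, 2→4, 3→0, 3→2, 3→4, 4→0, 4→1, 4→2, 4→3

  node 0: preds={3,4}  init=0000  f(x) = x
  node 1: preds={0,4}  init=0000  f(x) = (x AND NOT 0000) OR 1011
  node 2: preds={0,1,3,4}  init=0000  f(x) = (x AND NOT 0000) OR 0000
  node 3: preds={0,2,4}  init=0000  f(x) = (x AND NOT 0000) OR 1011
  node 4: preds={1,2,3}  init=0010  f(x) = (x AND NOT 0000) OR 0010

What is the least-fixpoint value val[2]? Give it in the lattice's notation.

1011

Trace (9 dequeues):
  [1] u=0 | in 0010 | out 0010 | prev 0000 | push {}
  [2] u=1 | in 0010 | out 1011 | prev 0000 | push {}
  [3] u=2 | in 1011 | out 1011 | prev 0000 | push {}
  [4] u=3 | in 1011 | out 1011 | prev 0000 | push {0,2}
  [5] u=4 | in 1011 | out 1011 | prev 0010 | push {1,3}
  [6] u=0 | in 1011 | out 1011 | prev 0010 | push {}
  [7] u=2 | in 1011 | out 1011 | ==
  [8] u=1 | in 1011 | out 1011 | ==
  [9] u=3 | in 1011 | out 1011 | ==

Converged values:
  [0] 1011
  [1] 1011
  [2] 1011
  [3] 1011
  [4] 1011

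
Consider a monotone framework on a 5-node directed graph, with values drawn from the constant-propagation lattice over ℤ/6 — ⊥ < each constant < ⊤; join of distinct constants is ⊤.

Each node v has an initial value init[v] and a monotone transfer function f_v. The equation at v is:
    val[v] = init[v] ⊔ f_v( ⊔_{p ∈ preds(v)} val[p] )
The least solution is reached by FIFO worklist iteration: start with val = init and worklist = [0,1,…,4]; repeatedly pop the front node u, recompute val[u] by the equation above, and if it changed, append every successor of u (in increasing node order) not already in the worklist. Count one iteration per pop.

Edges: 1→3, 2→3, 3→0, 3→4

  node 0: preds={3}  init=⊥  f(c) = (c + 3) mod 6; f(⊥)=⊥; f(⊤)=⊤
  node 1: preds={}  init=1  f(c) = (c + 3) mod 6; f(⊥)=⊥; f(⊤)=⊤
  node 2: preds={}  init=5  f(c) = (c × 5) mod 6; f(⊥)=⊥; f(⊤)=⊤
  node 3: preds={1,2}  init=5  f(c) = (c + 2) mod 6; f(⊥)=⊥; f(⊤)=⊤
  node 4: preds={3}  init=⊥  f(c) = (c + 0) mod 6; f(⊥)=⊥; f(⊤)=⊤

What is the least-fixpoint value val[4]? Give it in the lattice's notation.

⊤

Iteration log — 6 steps:
  step 1. node 0  ⊔preds=5  new=2  old=⊥  +wl: 
  step 2. node 1  ⊔preds=⊥  new=1  stable
  step 3. node 2  ⊔preds=⊥  new=5  stable
  step 4. node 3  ⊔preds=⊤  new=⊤  old=5  +wl: 0
  step 5. node 4  ⊔preds=⊤  new=⊤  old=⊥  +wl: 
  step 6. node 0  ⊔preds=⊤  new=⊤  old=2  +wl: 

Least fixpoint reached:
  node 0: ⊤
  node 1: 1
  node 2: 5
  node 3: ⊤
  node 4: ⊤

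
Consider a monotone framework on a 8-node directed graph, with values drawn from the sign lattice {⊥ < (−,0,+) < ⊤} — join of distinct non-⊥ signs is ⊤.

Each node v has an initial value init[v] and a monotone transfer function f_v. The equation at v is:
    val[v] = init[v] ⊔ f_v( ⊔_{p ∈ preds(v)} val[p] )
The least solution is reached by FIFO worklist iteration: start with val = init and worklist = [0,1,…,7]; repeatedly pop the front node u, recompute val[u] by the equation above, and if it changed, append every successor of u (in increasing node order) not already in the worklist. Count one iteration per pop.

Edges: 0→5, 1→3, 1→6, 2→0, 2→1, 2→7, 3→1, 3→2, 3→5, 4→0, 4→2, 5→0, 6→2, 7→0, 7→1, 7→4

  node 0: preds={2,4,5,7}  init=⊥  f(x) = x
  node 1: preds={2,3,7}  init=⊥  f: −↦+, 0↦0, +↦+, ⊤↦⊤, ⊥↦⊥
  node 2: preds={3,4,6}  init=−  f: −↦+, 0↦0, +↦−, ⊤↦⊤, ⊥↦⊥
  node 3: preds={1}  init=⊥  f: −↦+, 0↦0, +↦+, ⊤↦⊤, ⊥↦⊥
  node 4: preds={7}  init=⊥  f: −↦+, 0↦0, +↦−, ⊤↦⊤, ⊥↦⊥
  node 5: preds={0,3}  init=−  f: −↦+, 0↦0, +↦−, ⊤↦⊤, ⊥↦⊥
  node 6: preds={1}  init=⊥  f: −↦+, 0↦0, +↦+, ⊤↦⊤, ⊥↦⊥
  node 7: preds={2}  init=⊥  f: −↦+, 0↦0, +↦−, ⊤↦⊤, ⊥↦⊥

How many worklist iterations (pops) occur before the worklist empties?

Trace (25 dequeues):
  [1] u=0 | in − | out − | prev ⊥ | push {}
  [2] u=1 | in − | out + | prev ⊥ | push {}
  [3] u=2 | in ⊥ | out − | ==
  [4] u=3 | in + | out + | prev ⊥ | push {1,2}
  [5] u=4 | in ⊥ | out ⊥ | ==
  [6] u=5 | in ⊤ | out ⊤ | prev − | push {0}
  [7] u=6 | in + | out + | prev ⊥ | push {}
  [8] u=7 | in − | out + | prev ⊥ | push {4}
  [9] u=1 | in ⊤ | out ⊤ | prev + | push {3,6}
  [10] u=2 | in + | out − | ==
  [11] u=0 | in ⊤ | out ⊤ | prev − | push {5}
  [12] u=4 | in + | out − | prev ⊥ | push {0,2}
  [13] u=3 | in ⊤ | out ⊤ | prev + | push {1}
  [14] u=6 | in ⊤ | out ⊤ | prev + | push {}
  [15] u=5 | in ⊤ | out ⊤ | ==
  [16] u=0 | in ⊤ | out ⊤ | ==
  [17] u=2 | in ⊤ | out ⊤ | prev − | push {0,7}
  [18] u=1 | in ⊤ | out ⊤ | ==
  [19] u=0 | in ⊤ | out ⊤ | ==
  [20] u=7 | in ⊤ | out ⊤ | prev + | push {0,1,4}
  [21] u=0 | in ⊤ | out ⊤ | ==
  [22] u=1 | in ⊤ | out ⊤ | ==
  [23] u=4 | in ⊤ | out ⊤ | prev − | push {0,2}
  [24] u=0 | in ⊤ | out ⊤ | ==
  [25] u=2 | in ⊤ | out ⊤ | ==

Converged values:
  [0] ⊤
  [1] ⊤
  [2] ⊤
  [3] ⊤
  [4] ⊤
  [5] ⊤
  [6] ⊤
  [7] ⊤

25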